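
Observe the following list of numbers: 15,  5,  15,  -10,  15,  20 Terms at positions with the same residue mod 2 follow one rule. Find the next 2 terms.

Positions 1, 3, 5, … form one subsequence and positions 2, 4, 6, … form another.
Subsequence A: 15, 15, 15. Always 15.
Subsequence B: 5, -10, 20. Geometric with ratio -2.
Position 7 falls in subsequence A as its term 4, giving 15.
Term 8 comes from subsequence B (its 4th entry): -40.

15, -40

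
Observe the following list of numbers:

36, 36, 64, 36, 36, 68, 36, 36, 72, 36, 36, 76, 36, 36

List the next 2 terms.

Reading positions in blocks of 3 reveals the pattern AAB — 2 tracks woven together.
Stream A is 36, 36, 36, 36, 36, 36, 36, 36, 36, 36, which is always 36.
Stream B is 64, 68, 72, 76, which is arithmetic, step +4.
Position 15 falls in stream B as its term 5, giving 80.
Term 16 comes from stream A (its 11th entry): 36.

80, 36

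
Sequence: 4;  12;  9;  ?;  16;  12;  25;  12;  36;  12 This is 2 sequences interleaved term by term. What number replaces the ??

Taking every 2nd term gives 2 separate tracks.
Track A = 4, 9, 16, 25, 36: perfect squares starting at 2².
Track B = 12, ?, 12, 12, 12: constant 12.
So the missing entry in track B is 12.

12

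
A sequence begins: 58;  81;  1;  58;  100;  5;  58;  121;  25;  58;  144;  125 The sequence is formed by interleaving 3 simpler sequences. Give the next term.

58

The terms cycle through 3 interleaved subsequences.
Subsequence A is 58, 58, 58, 58, which is constant 58.
Subsequence B is 81, 100, 121, 144, which is perfect squares starting at 9².
Subsequence C is 1, 5, 25, 125, which is powers of 5.
Position 13 falls in subsequence A as its term 5, giving 58.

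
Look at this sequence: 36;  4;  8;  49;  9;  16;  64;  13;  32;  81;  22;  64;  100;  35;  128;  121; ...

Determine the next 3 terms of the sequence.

Split by position mod 3: positions 1, 4, 7, … form one track, and each other residue class forms its own.
Track A is 36, 49, 64, 81, 100, 121, which is perfect squares starting at 6².
Track B is 4, 9, 13, 22, 35, which is each term equals the sum of the previous two.
Track C is 8, 16, 32, 64, 128, which is multiplying by 2 each time.
Position 17 falls in track B as its term 6, giving 57.
Term 18 comes from track C (its 6th entry): 256.
Term 19 comes from track A (its 7th entry): 144.

57, 256, 144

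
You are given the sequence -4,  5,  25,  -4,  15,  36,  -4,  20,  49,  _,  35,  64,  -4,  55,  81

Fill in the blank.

The terms cycle through 3 interleaved subsequences.
Track A is -4, -4, -4, ?, -4, which is constant -4.
Track B is 5, 15, 20, 35, 55, which is a Fibonacci-like recurrence a_n = a_{n-1} + a_{n-2}.
Track C is 25, 36, 49, 64, 81, which is the squares 5², 6², 7², ….
Filling track A at index 4 by its rule yields -4.

-4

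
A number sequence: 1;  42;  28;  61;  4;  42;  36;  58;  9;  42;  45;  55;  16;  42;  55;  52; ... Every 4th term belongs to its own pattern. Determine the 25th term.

Read the sequence 4 terms at a time; column i is its own pattern.
Subsequence A: 1, 4, 9, 16 (perfect squares starting at 1²).
Subsequence B: 42, 42, 42, 42 (always 42).
Subsequence C: 28, 36, 45, 55 (triangular numbers starting at T_7).
Subsequence D: 61, 58, 55, 52 (arithmetic, step −3).
The 25th slot belongs to subsequence A; its 7th term is 49.

49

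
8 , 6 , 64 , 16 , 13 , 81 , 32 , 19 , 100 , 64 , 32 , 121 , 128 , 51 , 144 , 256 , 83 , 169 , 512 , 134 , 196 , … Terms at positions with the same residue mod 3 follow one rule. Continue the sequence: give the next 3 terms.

Read the sequence 3 terms at a time; column i is its own pattern.
Track A: 8, 16, 32, 64, 128, 256, 512 (powers of 2).
Track B: 6, 13, 19, 32, 51, 83, 134 (Fibonacci-style (each term is the sum of the two before it)).
Track C: 64, 81, 100, 121, 144, 169, 196 (the squares 8², 9², 10², …).
Position 22 falls in track A as its term 8, giving 1024.
The 23rd slot belongs to track B; its 8th term is 217.
Position 24 → track C, term 8 = 225.

1024, 217, 225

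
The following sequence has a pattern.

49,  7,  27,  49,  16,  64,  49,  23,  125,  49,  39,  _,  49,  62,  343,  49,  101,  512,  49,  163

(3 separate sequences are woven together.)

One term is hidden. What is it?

216

The terms cycle through 3 interleaved subsequences.
Track A: 49, 49, 49, 49, 49, 49, 49 — constant 49.
Track B: 7, 16, 23, 39, 62, 101, 163 — each term equals the sum of the previous two.
Track C: 27, 64, 125, ?, 343, 512 — consecutive cubes n³ from n = 3.
So the missing entry in track C is 216.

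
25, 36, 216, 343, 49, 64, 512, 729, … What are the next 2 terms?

The slot pattern repeats as AABB (period 4), so there are 2 interleaved tracks.
Stream A: 25, 36, 49, 64 (perfect squares starting at 5²).
Stream B: 216, 343, 512, 729 (the cubes 6³, 7³, 8³, …).
Term 9 comes from stream A (its 5th entry): 81.
The 10th slot belongs to stream A; its 6th term is 100.

81, 100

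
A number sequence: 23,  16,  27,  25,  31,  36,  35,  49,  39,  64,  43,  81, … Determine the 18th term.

144

The terms cycle through 2 interleaved subsequences.
Subsequence A: 23, 27, 31, 35, 39, 43 (linear: a_n = 19 + 4·n).
Subsequence B: 16, 25, 36, 49, 64, 81 (the squares 4², 5², 6², …).
Term 18 comes from subsequence B (its 9th entry): 144.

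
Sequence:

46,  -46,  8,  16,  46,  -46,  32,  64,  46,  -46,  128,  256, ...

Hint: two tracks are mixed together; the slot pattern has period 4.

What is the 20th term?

Reading positions in blocks of 4 reveals the pattern AABB — 2 tracks woven together.
Subsequence A: 46, -46, 46, -46, 46, -46 — the oscillation 46·(−1)^(n+1).
Subsequence B: 8, 16, 32, 64, 128, 256 — successive powers of 2.
The 20th slot belongs to subsequence B; its 10th term is 4096.

4096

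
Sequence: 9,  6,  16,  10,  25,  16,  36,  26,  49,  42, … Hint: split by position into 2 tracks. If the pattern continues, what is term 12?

The terms cycle through 2 interleaved subsequences.
Subsequence A: 9, 16, 25, 36, 49. Perfect squares starting at 3².
Subsequence B: 6, 10, 16, 26, 42. Each term equals the sum of the previous two.
Term 12 comes from subsequence B (its 6th entry): 68.

68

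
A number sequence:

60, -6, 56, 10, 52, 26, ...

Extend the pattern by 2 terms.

48, 42

Positions 1, 3, 5, … form one subsequence and positions 2, 4, 6, … form another.
Track A = 60, 56, 52: arithmetic with common difference −4.
Track B = -6, 10, 26: arithmetic with common difference +16.
The 7th slot belongs to track A; its 4th term is 48.
The 8th slot belongs to track B; its 4th term is 42.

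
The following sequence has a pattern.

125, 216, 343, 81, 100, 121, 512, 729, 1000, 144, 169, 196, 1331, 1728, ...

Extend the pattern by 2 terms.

2197, 225

Positions follow the repeating pattern AAABBB; grouping by letter gives 2 tracks.
Track A: 125, 216, 343, 512, 729, 1000, 1331, 1728 — the cubes 5³, 6³, 7³, ….
Track B: 81, 100, 121, 144, 169, 196 — consecutive squares n² from n = 9.
Position 15 falls in track A as its term 9, giving 2197.
The 16th slot belongs to track B; its 7th term is 225.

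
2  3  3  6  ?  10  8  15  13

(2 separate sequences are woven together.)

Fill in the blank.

The terms cycle through 2 interleaved subsequences.
Track A: 2, 3, ?, 8, 13. A Fibonacci-like recurrence a_n = a_{n-1} + a_{n-2}.
Track B: 3, 6, 10, 15. Triangular numbers starting at T_2.
The gap is track A's term 3; the rule gives 5.

5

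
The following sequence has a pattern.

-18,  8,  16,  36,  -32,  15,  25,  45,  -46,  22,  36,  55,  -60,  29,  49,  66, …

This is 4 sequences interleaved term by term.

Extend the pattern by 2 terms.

-74, 36

Read the sequence 4 terms at a time; column i is its own pattern.
Stream A is -18, -32, -46, -60, which is arithmetic, step −14.
Stream B is 8, 15, 22, 29, which is linear: a_n = 1 + 7·n.
Stream C is 16, 25, 36, 49, which is perfect squares starting at 4².
Stream D is 36, 45, 55, 66, which is triangular numbers n(n+1)/2 for n = 8, 9, ….
The 17th slot belongs to stream A; its 5th term is -74.
Term 18 comes from stream B (its 5th entry): 36.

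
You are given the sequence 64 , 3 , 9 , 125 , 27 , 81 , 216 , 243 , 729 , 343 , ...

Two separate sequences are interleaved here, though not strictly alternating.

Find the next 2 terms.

Positions follow the repeating pattern ABB; grouping by letter gives 2 tracks.
Track A: 64, 125, 216, 343. The cubes 4³, 5³, 6³, ….
Track B: 3, 9, 27, 81, 243, 729. Successive powers of 3.
Term 11 comes from track B (its 7th entry): 2187.
The 12th slot belongs to track B; its 8th term is 6561.

2187, 6561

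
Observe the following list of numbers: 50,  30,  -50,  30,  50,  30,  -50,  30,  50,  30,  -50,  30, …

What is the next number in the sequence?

50

The terms cycle through 2 interleaved subsequences.
Stream A: 50, -50, 50, -50, 50, -50. Alternating ±50.
Stream B: 30, 30, 30, 30, 30, 30. Constant 30.
Position 13 → stream A, term 7 = 50.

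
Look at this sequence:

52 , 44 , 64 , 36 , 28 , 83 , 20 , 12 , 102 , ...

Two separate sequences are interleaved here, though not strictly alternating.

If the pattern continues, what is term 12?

Reading positions in blocks of 3 reveals the pattern AAB — 2 tracks woven together.
Subsequence A: 52, 44, 36, 28, 20, 12. Arithmetic, step −8.
Subsequence B: 64, 83, 102. Arithmetic, step +19.
The 12th slot belongs to subsequence B; its 4th term is 121.

121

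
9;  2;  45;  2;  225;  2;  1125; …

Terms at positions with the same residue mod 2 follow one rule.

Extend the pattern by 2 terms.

Positions 1, 3, 5, … form one subsequence and positions 2, 4, 6, … form another.
Subsequence A is 9, 45, 225, 1125, which is geometric with ratio 5.
Subsequence B is 2, 2, 2, which is always 2.
Term 8 comes from subsequence B (its 4th entry): 2.
Position 9 → subsequence A, term 5 = 5625.

2, 5625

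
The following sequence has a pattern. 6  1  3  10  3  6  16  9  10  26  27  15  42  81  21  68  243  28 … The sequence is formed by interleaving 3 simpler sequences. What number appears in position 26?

6561

Split by position mod 3: positions 1, 4, 7, … form one track, and each other residue class forms its own.
Track A is 6, 10, 16, 26, 42, 68, which is Fibonacci-style (each term is the sum of the two before it).
Track B is 1, 3, 9, 27, 81, 243, which is powers 3^0, 3^1, 3^2, ….
Track C is 3, 6, 10, 15, 21, 28, which is triangular numbers starting at T_2.
Term 26 comes from track B (its 9th entry): 6561.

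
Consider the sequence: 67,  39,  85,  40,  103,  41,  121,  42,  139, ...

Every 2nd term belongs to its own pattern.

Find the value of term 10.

Taking every 2nd term gives 2 separate tracks.
Track A: 67, 85, 103, 121, 139. Linear: a_n = 49 + 18·n.
Track B: 39, 40, 41, 42. Arithmetic, step +1.
Position 10 falls in track B as its term 5, giving 43.

43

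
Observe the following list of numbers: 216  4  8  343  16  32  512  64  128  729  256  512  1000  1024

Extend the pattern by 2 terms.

2048, 1331

Positions follow the repeating pattern ABB; grouping by letter gives 2 tracks.
Track A: 216, 343, 512, 729, 1000 — the cubes 6³, 7³, 8³, ….
Track B: 4, 8, 16, 32, 64, 128, 256, 512, 1024 — powers of 2.
Position 15 → track B, term 10 = 2048.
Position 16 → track A, term 6 = 1331.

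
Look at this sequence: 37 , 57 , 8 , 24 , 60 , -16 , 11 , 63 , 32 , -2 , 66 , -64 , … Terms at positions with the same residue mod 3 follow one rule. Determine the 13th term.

Read the sequence 3 terms at a time; column i is its own pattern.
Track A: 37, 24, 11, -2 (arithmetic, step −13).
Track B: 57, 60, 63, 66 (arithmetic with common difference +3).
Track C: 8, -16, 32, -64 (multiplying by -2 each time).
The 13th slot belongs to track A; its 5th term is -15.

-15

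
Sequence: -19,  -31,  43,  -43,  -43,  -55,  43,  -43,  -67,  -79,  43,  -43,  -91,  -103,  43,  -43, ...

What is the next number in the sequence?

Positions follow the repeating pattern AABB; grouping by letter gives 2 tracks.
Subsequence A: -19, -31, -43, -55, -67, -79, -91, -103 (linear: a_n = -7 − 12·n).
Subsequence B: 43, -43, 43, -43, 43, -43, 43, -43 (oscillating between 43 and -43).
Position 17 falls in subsequence A as its term 9, giving -115.

-115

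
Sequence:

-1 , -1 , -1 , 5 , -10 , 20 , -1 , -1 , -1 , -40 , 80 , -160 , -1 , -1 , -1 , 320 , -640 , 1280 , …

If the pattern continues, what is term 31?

-1

The slot pattern repeats as AAABBB (period 6), so there are 2 interleaved tracks.
Subsequence A: -1, -1, -1, -1, -1, -1, -1, -1, -1 (constant -1).
Subsequence B: 5, -10, 20, -40, 80, -160, 320, -640, 1280 (a geometric progression (common ratio -2)).
Term 31 comes from subsequence A (its 16th entry): -1.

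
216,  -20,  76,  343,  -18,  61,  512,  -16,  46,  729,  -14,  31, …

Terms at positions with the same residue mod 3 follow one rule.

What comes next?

Read the sequence 3 terms at a time; column i is its own pattern.
Track A = 216, 343, 512, 729: the cubes 6³, 7³, 8³, ….
Track B = -20, -18, -16, -14: arithmetic, step +2.
Track C = 76, 61, 46, 31: arithmetic, step −15.
Position 13 → track A, term 5 = 1000.

1000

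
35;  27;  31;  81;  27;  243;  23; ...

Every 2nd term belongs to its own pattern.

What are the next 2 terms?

729, 19

Positions 1, 3, 5, … form one subsequence and positions 2, 4, 6, … form another.
Subsequence A is 35, 31, 27, 23, which is subtracting 4 each time.
Subsequence B is 27, 81, 243, which is powers 3^3, 3^4, 3^5, ….
Term 8 comes from subsequence B (its 4th entry): 729.
Position 9 → subsequence A, term 5 = 19.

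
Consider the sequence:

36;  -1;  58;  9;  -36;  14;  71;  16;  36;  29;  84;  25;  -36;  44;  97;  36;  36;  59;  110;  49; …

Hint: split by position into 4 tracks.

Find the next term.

-36

Taking every 4th term gives 4 separate tracks.
Track A = 36, -36, 36, -36, 36: oscillating between 36 and -36.
Track B = -1, 14, 29, 44, 59: arithmetic with common difference +15.
Track C = 58, 71, 84, 97, 110: linear: a_n = 45 + 13·n.
Track D = 9, 16, 25, 36, 49: the squares 3², 4², 5², ….
The 21st slot belongs to track A; its 6th term is -36.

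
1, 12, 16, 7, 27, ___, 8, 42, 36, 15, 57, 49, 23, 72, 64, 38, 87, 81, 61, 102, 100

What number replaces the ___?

25

The terms cycle through 3 interleaved subsequences.
Track A: 1, 7, 8, 15, 23, 38, 61 (each term equals the sum of the previous two).
Track B: 12, 27, 42, 57, 72, 87, 102 (arithmetic with common difference +15).
Track C: 16, ?, 36, 49, 64, 81, 100 (the squares 4², 5², 6², …).
So the missing entry in track C is 25.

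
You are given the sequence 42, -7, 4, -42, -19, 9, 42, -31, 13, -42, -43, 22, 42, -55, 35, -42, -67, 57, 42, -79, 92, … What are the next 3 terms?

-42, -91, 149

Read the sequence 3 terms at a time; column i is its own pattern.
Track A: 42, -42, 42, -42, 42, -42, 42 (alternating ±42).
Track B: -7, -19, -31, -43, -55, -67, -79 (linear: a_n = 5 − 12·n).
Track C: 4, 9, 13, 22, 35, 57, 92 (a Fibonacci-like recurrence a_n = a_{n-1} + a_{n-2}).
Position 22 → track A, term 8 = -42.
Position 23 falls in track B as its term 8, giving -91.
The 24th slot belongs to track C; its 8th term is 149.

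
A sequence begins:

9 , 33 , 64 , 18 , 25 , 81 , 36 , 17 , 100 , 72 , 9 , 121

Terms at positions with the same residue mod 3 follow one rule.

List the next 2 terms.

Split by position mod 3 into 3 tracks.
Stream A is 9, 18, 36, 72, which is multiplying by 2 each time.
Stream B is 33, 25, 17, 9, which is linear: a_n = 41 − 8·n.
Stream C is 64, 81, 100, 121, which is consecutive squares n² from n = 8.
The 13th slot belongs to stream A; its 5th term is 144.
Position 14 falls in stream B as its term 5, giving 1.

144, 1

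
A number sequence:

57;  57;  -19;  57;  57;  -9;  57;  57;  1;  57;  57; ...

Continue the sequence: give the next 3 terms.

11, 57, 57

The slot pattern repeats as AAB (period 3), so there are 2 interleaved tracks.
Track A: 57, 57, 57, 57, 57, 57, 57, 57 — the constant sequence 57.
Track B: -19, -9, 1 — arithmetic, step +10.
The 12th slot belongs to track B; its 4th term is 11.
Term 13 comes from track A (its 9th entry): 57.
Position 14 falls in track A as its term 10, giving 57.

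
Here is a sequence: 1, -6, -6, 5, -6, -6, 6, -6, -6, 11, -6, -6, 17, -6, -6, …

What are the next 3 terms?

28, -6, -6

Positions follow the repeating pattern ABB; grouping by letter gives 2 tracks.
Track A: 1, 5, 6, 11, 17 (a Fibonacci-like recurrence a_n = a_{n-1} + a_{n-2}).
Track B: -6, -6, -6, -6, -6, -6, -6, -6, -6, -6 (the constant sequence -6).
Position 16 falls in track A as its term 6, giving 28.
Position 17 → track B, term 11 = -6.
Term 18 comes from track B (its 12th entry): -6.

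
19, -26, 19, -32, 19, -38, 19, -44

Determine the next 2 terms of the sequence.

Odd-indexed and even-indexed terms follow separate rules.
Stream A = 19, 19, 19, 19: the constant sequence 19.
Stream B = -26, -32, -38, -44: arithmetic with common difference −6.
Position 9 falls in stream A as its term 5, giving 19.
Term 10 comes from stream B (its 5th entry): -50.

19, -50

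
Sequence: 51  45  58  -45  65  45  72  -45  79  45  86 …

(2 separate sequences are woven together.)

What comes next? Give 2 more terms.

-45, 93

Split by position mod 2 into 2 tracks.
Stream A: 51, 58, 65, 72, 79, 86 — adding 7 each time.
Stream B: 45, -45, 45, -45, 45 — alternating ±45.
Position 12 falls in stream B as its term 6, giving -45.
Position 13 falls in stream A as its term 7, giving 93.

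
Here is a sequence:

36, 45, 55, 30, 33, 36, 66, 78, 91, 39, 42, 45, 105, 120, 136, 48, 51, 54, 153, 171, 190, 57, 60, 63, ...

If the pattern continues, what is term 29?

The slot pattern repeats as AAABBB (period 6), so there are 2 interleaved tracks.
Track A: 36, 45, 55, 66, 78, 91, 105, 120, 136, 153, 171, 190. Triangular numbers starting at T_8.
Track B: 30, 33, 36, 39, 42, 45, 48, 51, 54, 57, 60, 63. Adding 3 each time.
Position 29 → track B, term 14 = 69.

69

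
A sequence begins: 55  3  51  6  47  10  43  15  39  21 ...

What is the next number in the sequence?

The terms cycle through 2 interleaved subsequences.
Track A is 55, 51, 47, 43, 39, which is arithmetic, step −4.
Track B is 3, 6, 10, 15, 21, which is triangular numbers n(n+1)/2 for n = 2, 3, ….
The 11th slot belongs to track A; its 6th term is 35.

35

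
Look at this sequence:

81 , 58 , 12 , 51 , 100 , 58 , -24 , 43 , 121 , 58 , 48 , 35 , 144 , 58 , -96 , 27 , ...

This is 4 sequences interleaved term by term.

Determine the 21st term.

196

Read the sequence 4 terms at a time; column i is its own pattern.
Track A: 81, 100, 121, 144 — perfect squares starting at 9².
Track B: 58, 58, 58, 58 — constant 58.
Track C: 12, -24, 48, -96 — multiplying by -2 each time.
Track D: 51, 43, 35, 27 — arithmetic with common difference −8.
Term 21 comes from track A (its 6th entry): 196.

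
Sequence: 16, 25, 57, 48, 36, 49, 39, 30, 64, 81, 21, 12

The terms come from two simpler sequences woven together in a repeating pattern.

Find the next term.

The slot pattern repeats as AABB (period 4), so there are 2 interleaved tracks.
Stream A: 16, 25, 36, 49, 64, 81 — perfect squares starting at 4².
Stream B: 57, 48, 39, 30, 21, 12 — linear: a_n = 66 − 9·n.
The 13th slot belongs to stream A; its 7th term is 100.

100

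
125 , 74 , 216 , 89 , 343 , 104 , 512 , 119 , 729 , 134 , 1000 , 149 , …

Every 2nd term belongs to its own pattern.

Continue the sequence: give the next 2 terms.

1331, 164

Taking every 2nd term gives 2 separate tracks.
Track A: 125, 216, 343, 512, 729, 1000 (the cubes 5³, 6³, 7³, …).
Track B: 74, 89, 104, 119, 134, 149 (adding 15 each time).
The 13th slot belongs to track A; its 7th term is 1331.
Position 14 falls in track B as its term 7, giving 164.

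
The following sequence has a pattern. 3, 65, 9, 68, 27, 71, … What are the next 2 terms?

Taking every 2nd term gives 2 separate tracks.
Stream A = 3, 9, 27: powers 3^1, 3^2, 3^3, ….
Stream B = 65, 68, 71: adding 3 each time.
Position 7 → stream A, term 4 = 81.
The 8th slot belongs to stream B; its 4th term is 74.

81, 74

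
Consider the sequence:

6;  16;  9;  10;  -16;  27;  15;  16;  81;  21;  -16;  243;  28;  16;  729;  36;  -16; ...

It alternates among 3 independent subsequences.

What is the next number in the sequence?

2187

Split by position mod 3 into 3 tracks.
Subsequence A: 6, 10, 15, 21, 28, 36. Triangular numbers n(n+1)/2 for n = 3, 4, ….
Subsequence B: 16, -16, 16, -16, 16, -16. Alternating ±16.
Subsequence C: 9, 27, 81, 243, 729. Successive powers of 3.
The 18th slot belongs to subsequence C; its 6th term is 2187.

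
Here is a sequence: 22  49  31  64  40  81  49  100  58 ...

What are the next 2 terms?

Positions 1, 3, 5, … form one subsequence and positions 2, 4, 6, … form another.
Track A: 22, 31, 40, 49, 58 (adding 9 each time).
Track B: 49, 64, 81, 100 (perfect squares starting at 7²).
The 10th slot belongs to track B; its 5th term is 121.
Position 11 → track A, term 6 = 67.

121, 67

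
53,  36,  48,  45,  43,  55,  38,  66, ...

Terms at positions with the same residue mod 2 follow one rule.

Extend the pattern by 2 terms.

33, 78

Positions 1, 3, 5, … form one subsequence and positions 2, 4, 6, … form another.
Stream A: 53, 48, 43, 38 — arithmetic, step −5.
Stream B: 36, 45, 55, 66 — triangular numbers starting at T_8.
The 9th slot belongs to stream A; its 5th term is 33.
The 10th slot belongs to stream B; its 5th term is 78.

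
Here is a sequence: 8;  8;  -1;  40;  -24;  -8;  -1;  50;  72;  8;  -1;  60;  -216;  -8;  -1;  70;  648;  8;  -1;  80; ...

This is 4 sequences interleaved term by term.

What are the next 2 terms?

-1944, -8

Split by position mod 4: positions 1, 5, 9, … form one track, and each other residue class forms its own.
Subsequence A = 8, -24, 72, -216, 648: geometric with ratio -3.
Subsequence B = 8, -8, 8, -8, 8: oscillating between 8 and -8.
Subsequence C = -1, -1, -1, -1, -1: always -1.
Subsequence D = 40, 50, 60, 70, 80: arithmetic, step +10.
Position 21 falls in subsequence A as its term 6, giving -1944.
Term 22 comes from subsequence B (its 6th entry): -8.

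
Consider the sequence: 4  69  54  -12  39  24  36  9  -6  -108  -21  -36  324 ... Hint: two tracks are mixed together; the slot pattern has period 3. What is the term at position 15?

-66

Reading positions in blocks of 3 reveals the pattern ABB — 2 tracks woven together.
Track A: 4, -12, 36, -108, 324 (geometric, ×-3 each step).
Track B: 69, 54, 39, 24, 9, -6, -21, -36 (subtracting 15 each time).
The 15th slot belongs to track B; its 10th term is -66.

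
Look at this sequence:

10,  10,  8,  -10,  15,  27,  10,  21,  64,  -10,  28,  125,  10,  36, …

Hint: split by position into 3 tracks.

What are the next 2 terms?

Taking every 3rd term gives 3 separate tracks.
Track A is 10, -10, 10, -10, 10, which is oscillating between 10 and -10.
Track B is 10, 15, 21, 28, 36, which is triangular numbers n(n+1)/2 for n = 4, 5, ….
Track C is 8, 27, 64, 125, which is the cubes 2³, 3³, 4³, ….
Position 15 falls in track C as its term 5, giving 216.
Term 16 comes from track A (its 6th entry): -10.

216, -10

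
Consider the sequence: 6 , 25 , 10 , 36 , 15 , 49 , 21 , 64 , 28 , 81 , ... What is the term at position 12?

The terms cycle through 2 interleaved subsequences.
Track A is 6, 10, 15, 21, 28, which is triangular numbers n(n+1)/2 for n = 3, 4, ….
Track B is 25, 36, 49, 64, 81, which is consecutive squares n² from n = 5.
Term 12 comes from track B (its 6th entry): 100.

100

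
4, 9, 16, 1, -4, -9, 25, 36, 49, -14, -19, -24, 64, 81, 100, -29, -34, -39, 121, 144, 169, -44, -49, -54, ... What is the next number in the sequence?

The slot pattern repeats as AAABBB (period 6), so there are 2 interleaved tracks.
Stream A = 4, 9, 16, 25, 36, 49, 64, 81, 100, 121, 144, 169: the squares 2², 3², 4², ….
Stream B = 1, -4, -9, -14, -19, -24, -29, -34, -39, -44, -49, -54: arithmetic with common difference −5.
Position 25 → stream A, term 13 = 196.

196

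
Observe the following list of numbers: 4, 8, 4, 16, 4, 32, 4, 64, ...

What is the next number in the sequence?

Taking every 2nd term gives 2 separate tracks.
Subsequence A: 4, 4, 4, 4 (the constant sequence 4).
Subsequence B: 8, 16, 32, 64 (powers 2^3, 2^4, 2^5, …).
Term 9 comes from subsequence A (its 5th entry): 4.

4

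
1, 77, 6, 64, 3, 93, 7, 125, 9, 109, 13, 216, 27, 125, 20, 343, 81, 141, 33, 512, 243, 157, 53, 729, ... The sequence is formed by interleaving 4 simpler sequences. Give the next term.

The terms cycle through 4 interleaved subsequences.
Track A: 1, 3, 9, 27, 81, 243. Powers 3^0, 3^1, 3^2, ….
Track B: 77, 93, 109, 125, 141, 157. Arithmetic with common difference +16.
Track C: 6, 7, 13, 20, 33, 53. Each term equals the sum of the previous two.
Track D: 64, 125, 216, 343, 512, 729. The cubes 4³, 5³, 6³, ….
The 25th slot belongs to track A; its 7th term is 729.

729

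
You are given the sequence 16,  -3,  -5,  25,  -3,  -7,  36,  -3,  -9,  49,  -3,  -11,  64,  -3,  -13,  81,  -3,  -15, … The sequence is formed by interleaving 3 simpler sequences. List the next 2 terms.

Read the sequence 3 terms at a time; column i is its own pattern.
Stream A: 16, 25, 36, 49, 64, 81. Perfect squares starting at 4².
Stream B: -3, -3, -3, -3, -3, -3. Constant -3.
Stream C: -5, -7, -9, -11, -13, -15. Arithmetic, step −2.
Position 19 → stream A, term 7 = 100.
Position 20 falls in stream B as its term 7, giving -3.

100, -3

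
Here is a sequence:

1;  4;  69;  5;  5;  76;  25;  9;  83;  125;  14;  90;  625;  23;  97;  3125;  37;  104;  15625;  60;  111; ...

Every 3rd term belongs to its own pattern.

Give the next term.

78125

Taking every 3rd term gives 3 separate tracks.
Track A is 1, 5, 25, 125, 625, 3125, 15625, which is successive powers of 5.
Track B is 4, 5, 9, 14, 23, 37, 60, which is a Fibonacci-like recurrence a_n = a_{n-1} + a_{n-2}.
Track C is 69, 76, 83, 90, 97, 104, 111, which is arithmetic with common difference +7.
Term 22 comes from track A (its 8th entry): 78125.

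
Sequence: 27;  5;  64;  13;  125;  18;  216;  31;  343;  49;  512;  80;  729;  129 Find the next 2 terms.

Split by position mod 2 into 2 tracks.
Stream A is 27, 64, 125, 216, 343, 512, 729, which is consecutive cubes n³ from n = 3.
Stream B is 5, 13, 18, 31, 49, 80, 129, which is each term equals the sum of the previous two.
Position 15 falls in stream A as its term 8, giving 1000.
Position 16 falls in stream B as its term 8, giving 209.

1000, 209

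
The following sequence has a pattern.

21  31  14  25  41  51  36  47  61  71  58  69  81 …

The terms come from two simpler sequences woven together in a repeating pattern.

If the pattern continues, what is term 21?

Reading positions in blocks of 4 reveals the pattern AABB — 2 tracks woven together.
Track A: 21, 31, 41, 51, 61, 71, 81 (linear: a_n = 11 + 10·n).
Track B: 14, 25, 36, 47, 58, 69 (linear: a_n = 3 + 11·n).
Term 21 comes from track A (its 11th entry): 121.

121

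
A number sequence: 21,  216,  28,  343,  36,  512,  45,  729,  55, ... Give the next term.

1000

Taking every 2nd term gives 2 separate tracks.
Stream A: 21, 28, 36, 45, 55 (triangular numbers n(n+1)/2 for n = 6, 7, …).
Stream B: 216, 343, 512, 729 (the cubes 6³, 7³, 8³, …).
Position 10 → stream B, term 5 = 1000.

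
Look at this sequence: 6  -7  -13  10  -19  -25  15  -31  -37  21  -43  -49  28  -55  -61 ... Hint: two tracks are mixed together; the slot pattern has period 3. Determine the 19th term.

Positions follow the repeating pattern ABB; grouping by letter gives 2 tracks.
Track A: 6, 10, 15, 21, 28 — triangular numbers n(n+1)/2 for n = 3, 4, ….
Track B: -7, -13, -19, -25, -31, -37, -43, -49, -55, -61 — arithmetic with common difference −6.
Position 19 falls in track A as its term 7, giving 45.

45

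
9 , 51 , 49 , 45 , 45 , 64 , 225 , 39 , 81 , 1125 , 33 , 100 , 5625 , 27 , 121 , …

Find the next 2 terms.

The terms cycle through 3 interleaved subsequences.
Track A is 9, 45, 225, 1125, 5625, which is geometric with ratio 5.
Track B is 51, 45, 39, 33, 27, which is arithmetic, step −6.
Track C is 49, 64, 81, 100, 121, which is the squares 7², 8², 9², ….
Position 16 → track A, term 6 = 28125.
Position 17 falls in track B as its term 6, giving 21.

28125, 21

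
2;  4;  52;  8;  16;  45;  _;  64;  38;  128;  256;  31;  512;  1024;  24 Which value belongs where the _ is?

Positions follow the repeating pattern AAB; grouping by letter gives 2 tracks.
Track A: 2, 4, 8, 16, ?, 64, 128, 256, 512, 1024 — successive powers of 2.
Track B: 52, 45, 38, 31, 24 — subtracting 7 each time.
Track A's pattern makes the blank 32.

32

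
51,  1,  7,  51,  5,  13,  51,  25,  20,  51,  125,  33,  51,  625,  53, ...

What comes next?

51

Read the sequence 3 terms at a time; column i is its own pattern.
Subsequence A: 51, 51, 51, 51, 51 — always 51.
Subsequence B: 1, 5, 25, 125, 625 — geometric with ratio 5.
Subsequence C: 7, 13, 20, 33, 53 — Fibonacci-style (each term is the sum of the two before it).
Term 16 comes from subsequence A (its 6th entry): 51.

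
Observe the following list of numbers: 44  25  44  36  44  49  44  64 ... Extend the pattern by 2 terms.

44, 81

Positions 1, 3, 5, … form one subsequence and positions 2, 4, 6, … form another.
Stream A: 44, 44, 44, 44. The constant sequence 44.
Stream B: 25, 36, 49, 64. Perfect squares starting at 5².
Position 9 falls in stream A as its term 5, giving 44.
Position 10 → stream B, term 5 = 81.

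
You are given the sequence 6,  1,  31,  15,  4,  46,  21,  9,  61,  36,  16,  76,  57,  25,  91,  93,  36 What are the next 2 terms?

106, 150

Split by position mod 3: positions 1, 4, 7, … form one track, and each other residue class forms its own.
Track A is 6, 15, 21, 36, 57, 93, which is each term equals the sum of the previous two.
Track B is 1, 4, 9, 16, 25, 36, which is perfect squares starting at 1².
Track C is 31, 46, 61, 76, 91, which is arithmetic with common difference +15.
Position 18 falls in track C as its term 6, giving 106.
Position 19 → track A, term 7 = 150.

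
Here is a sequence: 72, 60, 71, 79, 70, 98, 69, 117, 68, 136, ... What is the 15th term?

65

Split by position mod 2 into 2 tracks.
Track A: 72, 71, 70, 69, 68 (arithmetic with common difference −1).
Track B: 60, 79, 98, 117, 136 (arithmetic, step +19).
Position 15 → track A, term 8 = 65.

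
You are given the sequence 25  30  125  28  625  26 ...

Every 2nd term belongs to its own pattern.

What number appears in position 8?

Odd-indexed and even-indexed terms follow separate rules.
Track A: 25, 125, 625 — powers of 5.
Track B: 30, 28, 26 — arithmetic, step −2.
Position 8 falls in track B as its term 4, giving 24.

24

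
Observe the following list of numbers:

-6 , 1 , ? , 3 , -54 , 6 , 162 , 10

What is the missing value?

18

Positions 1, 3, 5, … form one subsequence and positions 2, 4, 6, … form another.
Subsequence A is -6, ?, -54, 162, which is geometric with ratio -3.
Subsequence B is 1, 3, 6, 10, which is triangular numbers starting at T_1.
Subsequence A's pattern makes the blank 18.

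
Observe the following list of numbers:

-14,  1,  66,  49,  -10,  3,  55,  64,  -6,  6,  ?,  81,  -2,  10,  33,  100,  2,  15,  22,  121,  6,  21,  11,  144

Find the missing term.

44

Split by position mod 4: positions 1, 5, 9, … form one track, and each other residue class forms its own.
Stream A: -14, -10, -6, -2, 2, 6 (arithmetic with common difference +4).
Stream B: 1, 3, 6, 10, 15, 21 (triangular numbers n(n+1)/2 for n = 1, 2, …).
Stream C: 66, 55, ?, 33, 22, 11 (arithmetic with common difference −11).
Stream D: 49, 64, 81, 100, 121, 144 (perfect squares starting at 7²).
The gap is stream C's term 3; the rule gives 44.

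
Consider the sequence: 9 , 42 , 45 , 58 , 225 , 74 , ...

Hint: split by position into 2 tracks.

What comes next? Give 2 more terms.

Positions 1, 3, 5, … form one subsequence and positions 2, 4, 6, … form another.
Track A: 9, 45, 225 (a geometric progression (common ratio 5)).
Track B: 42, 58, 74 (linear: a_n = 26 + 16·n).
Position 7 falls in track A as its term 4, giving 1125.
Position 8 → track B, term 4 = 90.

1125, 90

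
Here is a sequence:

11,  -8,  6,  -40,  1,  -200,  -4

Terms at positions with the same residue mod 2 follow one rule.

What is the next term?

-1000

Positions 1, 3, 5, … form one subsequence and positions 2, 4, 6, … form another.
Stream A: 11, 6, 1, -4 — arithmetic, step −5.
Stream B: -8, -40, -200 — geometric with ratio 5.
Position 8 falls in stream B as its term 4, giving -1000.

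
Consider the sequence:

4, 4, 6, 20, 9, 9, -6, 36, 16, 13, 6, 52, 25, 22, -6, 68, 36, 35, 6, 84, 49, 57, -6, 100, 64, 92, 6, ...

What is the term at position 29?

81

The terms cycle through 4 interleaved subsequences.
Track A: 4, 9, 16, 25, 36, 49, 64 (consecutive squares n² from n = 2).
Track B: 4, 9, 13, 22, 35, 57, 92 (each term equals the sum of the previous two).
Track C: 6, -6, 6, -6, 6, -6, 6 (alternating ±6).
Track D: 20, 36, 52, 68, 84, 100 (linear: a_n = 4 + 16·n).
Position 29 → track A, term 8 = 81.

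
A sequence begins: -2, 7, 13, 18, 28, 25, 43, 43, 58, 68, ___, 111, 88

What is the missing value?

73

The terms cycle through 2 interleaved subsequences.
Track A: -2, 13, 28, 43, 58, ?, 88 (arithmetic with common difference +15).
Track B: 7, 18, 25, 43, 68, 111 (a Fibonacci-like recurrence a_n = a_{n-1} + a_{n-2}).
The gap is track A's term 6; the rule gives 73.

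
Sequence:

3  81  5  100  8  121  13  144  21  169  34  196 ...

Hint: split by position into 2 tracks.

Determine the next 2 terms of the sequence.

55, 225

Odd-indexed and even-indexed terms follow separate rules.
Track A: 3, 5, 8, 13, 21, 34. A Fibonacci-like recurrence a_n = a_{n-1} + a_{n-2}.
Track B: 81, 100, 121, 144, 169, 196. Perfect squares starting at 9².
The 13th slot belongs to track A; its 7th term is 55.
Position 14 → track B, term 7 = 225.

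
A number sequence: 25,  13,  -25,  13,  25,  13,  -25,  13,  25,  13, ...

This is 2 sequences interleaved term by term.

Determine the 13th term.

25

Split by position mod 2 into 2 tracks.
Stream A: 25, -25, 25, -25, 25 — the oscillation 25·(−1)^(n+1).
Stream B: 13, 13, 13, 13, 13 — the constant sequence 13.
The 13th slot belongs to stream A; its 7th term is 25.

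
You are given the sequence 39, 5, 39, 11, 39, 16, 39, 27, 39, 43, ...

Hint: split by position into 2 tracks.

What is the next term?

39

Odd-indexed and even-indexed terms follow separate rules.
Subsequence A is 39, 39, 39, 39, 39, which is the constant sequence 39.
Subsequence B is 5, 11, 16, 27, 43, which is a Fibonacci-like recurrence a_n = a_{n-1} + a_{n-2}.
Position 11 → subsequence A, term 6 = 39.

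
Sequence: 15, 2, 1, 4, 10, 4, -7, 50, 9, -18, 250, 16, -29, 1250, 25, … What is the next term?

-40

Split by position mod 3: positions 1, 4, 7, … form one track, and each other residue class forms its own.
Stream A: 15, 4, -7, -18, -29 (subtracting 11 each time).
Stream B: 2, 10, 50, 250, 1250 (multiplying by 5 each time).
Stream C: 1, 4, 9, 16, 25 (consecutive squares n² from n = 1).
The 16th slot belongs to stream A; its 6th term is -40.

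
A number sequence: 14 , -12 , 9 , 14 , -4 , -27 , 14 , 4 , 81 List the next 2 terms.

14, 12

Taking every 3rd term gives 3 separate tracks.
Subsequence A = 14, 14, 14: always 14.
Subsequence B = -12, -4, 4: linear: a_n = -20 + 8·n.
Subsequence C = 9, -27, 81: multiplying by -3 each time.
Position 10 → subsequence A, term 4 = 14.
Term 11 comes from subsequence B (its 4th entry): 12.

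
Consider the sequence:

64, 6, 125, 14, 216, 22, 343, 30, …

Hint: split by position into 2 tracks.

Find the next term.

Odd-indexed and even-indexed terms follow separate rules.
Track A is 64, 125, 216, 343, which is consecutive cubes n³ from n = 4.
Track B is 6, 14, 22, 30, which is arithmetic with common difference +8.
Term 9 comes from track A (its 5th entry): 512.

512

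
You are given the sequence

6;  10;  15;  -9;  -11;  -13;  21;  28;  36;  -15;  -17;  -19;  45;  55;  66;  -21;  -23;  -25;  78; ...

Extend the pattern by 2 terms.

Positions follow the repeating pattern AAABBB; grouping by letter gives 2 tracks.
Subsequence A: 6, 10, 15, 21, 28, 36, 45, 55, 66, 78. The triangular numbers T_3, T_4, ….
Subsequence B: -9, -11, -13, -15, -17, -19, -21, -23, -25. Linear: a_n = -7 − 2·n.
The 20th slot belongs to subsequence A; its 11th term is 91.
Term 21 comes from subsequence A (its 12th entry): 105.

91, 105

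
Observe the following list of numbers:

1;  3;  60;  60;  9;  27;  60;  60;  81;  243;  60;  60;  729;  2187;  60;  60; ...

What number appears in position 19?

60

Positions follow the repeating pattern AABB; grouping by letter gives 2 tracks.
Track A: 1, 3, 9, 27, 81, 243, 729, 2187. Successive powers of 3.
Track B: 60, 60, 60, 60, 60, 60, 60, 60. Constant 60.
Position 19 falls in track B as its term 9, giving 60.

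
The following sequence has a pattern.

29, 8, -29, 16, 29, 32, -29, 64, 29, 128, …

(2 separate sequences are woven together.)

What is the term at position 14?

512

Odd-indexed and even-indexed terms follow separate rules.
Track A: 29, -29, 29, -29, 29 (oscillating between 29 and -29).
Track B: 8, 16, 32, 64, 128 (powers 2^3, 2^4, 2^5, …).
Term 14 comes from track B (its 7th entry): 512.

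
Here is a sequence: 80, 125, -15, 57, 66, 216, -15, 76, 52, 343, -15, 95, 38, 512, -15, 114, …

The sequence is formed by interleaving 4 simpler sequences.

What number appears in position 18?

Split by position mod 4: positions 1, 5, 9, … form one track, and each other residue class forms its own.
Track A is 80, 66, 52, 38, which is subtracting 14 each time.
Track B is 125, 216, 343, 512, which is the cubes 5³, 6³, 7³, ….
Track C is -15, -15, -15, -15, which is constant -15.
Track D is 57, 76, 95, 114, which is adding 19 each time.
Position 18 → track B, term 5 = 729.

729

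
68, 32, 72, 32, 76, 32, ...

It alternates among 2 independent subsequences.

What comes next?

80

Taking every 2nd term gives 2 separate tracks.
Subsequence A is 68, 72, 76, which is adding 4 each time.
Subsequence B is 32, 32, 32, which is the constant sequence 32.
The 7th slot belongs to subsequence A; its 4th term is 80.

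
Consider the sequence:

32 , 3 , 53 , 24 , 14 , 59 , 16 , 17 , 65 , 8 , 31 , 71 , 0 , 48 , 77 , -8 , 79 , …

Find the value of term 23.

206

The terms cycle through 3 interleaved subsequences.
Track A: 32, 24, 16, 8, 0, -8 — subtracting 8 each time.
Track B: 3, 14, 17, 31, 48, 79 — each term equals the sum of the previous two.
Track C: 53, 59, 65, 71, 77 — adding 6 each time.
The 23rd slot belongs to track B; its 8th term is 206.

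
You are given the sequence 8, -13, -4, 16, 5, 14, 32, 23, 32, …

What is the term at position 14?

Reading positions in blocks of 3 reveals the pattern ABB — 2 tracks woven together.
Stream A is 8, 16, 32, which is powers of 2.
Stream B is -13, -4, 5, 14, 23, 32, which is adding 9 each time.
Position 14 falls in stream B as its term 9, giving 59.

59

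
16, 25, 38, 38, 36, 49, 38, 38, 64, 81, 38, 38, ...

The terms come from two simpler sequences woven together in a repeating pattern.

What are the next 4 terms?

100, 121, 38, 38

Reading positions in blocks of 4 reveals the pattern AABB — 2 tracks woven together.
Stream A: 16, 25, 36, 49, 64, 81 (consecutive squares n² from n = 4).
Stream B: 38, 38, 38, 38, 38, 38 (always 38).
Position 13 falls in stream A as its term 7, giving 100.
Position 14 falls in stream A as its term 8, giving 121.
Term 15 comes from stream B (its 7th entry): 38.
Position 16 → stream B, term 8 = 38.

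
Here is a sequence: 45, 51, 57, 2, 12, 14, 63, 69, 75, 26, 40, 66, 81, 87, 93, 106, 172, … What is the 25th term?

Reading positions in blocks of 6 reveals the pattern AAABBB — 2 tracks woven together.
Subsequence A: 45, 51, 57, 63, 69, 75, 81, 87, 93. Arithmetic, step +6.
Subsequence B: 2, 12, 14, 26, 40, 66, 106, 172. Fibonacci-style (each term is the sum of the two before it).
Position 25 falls in subsequence A as its term 13, giving 117.

117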